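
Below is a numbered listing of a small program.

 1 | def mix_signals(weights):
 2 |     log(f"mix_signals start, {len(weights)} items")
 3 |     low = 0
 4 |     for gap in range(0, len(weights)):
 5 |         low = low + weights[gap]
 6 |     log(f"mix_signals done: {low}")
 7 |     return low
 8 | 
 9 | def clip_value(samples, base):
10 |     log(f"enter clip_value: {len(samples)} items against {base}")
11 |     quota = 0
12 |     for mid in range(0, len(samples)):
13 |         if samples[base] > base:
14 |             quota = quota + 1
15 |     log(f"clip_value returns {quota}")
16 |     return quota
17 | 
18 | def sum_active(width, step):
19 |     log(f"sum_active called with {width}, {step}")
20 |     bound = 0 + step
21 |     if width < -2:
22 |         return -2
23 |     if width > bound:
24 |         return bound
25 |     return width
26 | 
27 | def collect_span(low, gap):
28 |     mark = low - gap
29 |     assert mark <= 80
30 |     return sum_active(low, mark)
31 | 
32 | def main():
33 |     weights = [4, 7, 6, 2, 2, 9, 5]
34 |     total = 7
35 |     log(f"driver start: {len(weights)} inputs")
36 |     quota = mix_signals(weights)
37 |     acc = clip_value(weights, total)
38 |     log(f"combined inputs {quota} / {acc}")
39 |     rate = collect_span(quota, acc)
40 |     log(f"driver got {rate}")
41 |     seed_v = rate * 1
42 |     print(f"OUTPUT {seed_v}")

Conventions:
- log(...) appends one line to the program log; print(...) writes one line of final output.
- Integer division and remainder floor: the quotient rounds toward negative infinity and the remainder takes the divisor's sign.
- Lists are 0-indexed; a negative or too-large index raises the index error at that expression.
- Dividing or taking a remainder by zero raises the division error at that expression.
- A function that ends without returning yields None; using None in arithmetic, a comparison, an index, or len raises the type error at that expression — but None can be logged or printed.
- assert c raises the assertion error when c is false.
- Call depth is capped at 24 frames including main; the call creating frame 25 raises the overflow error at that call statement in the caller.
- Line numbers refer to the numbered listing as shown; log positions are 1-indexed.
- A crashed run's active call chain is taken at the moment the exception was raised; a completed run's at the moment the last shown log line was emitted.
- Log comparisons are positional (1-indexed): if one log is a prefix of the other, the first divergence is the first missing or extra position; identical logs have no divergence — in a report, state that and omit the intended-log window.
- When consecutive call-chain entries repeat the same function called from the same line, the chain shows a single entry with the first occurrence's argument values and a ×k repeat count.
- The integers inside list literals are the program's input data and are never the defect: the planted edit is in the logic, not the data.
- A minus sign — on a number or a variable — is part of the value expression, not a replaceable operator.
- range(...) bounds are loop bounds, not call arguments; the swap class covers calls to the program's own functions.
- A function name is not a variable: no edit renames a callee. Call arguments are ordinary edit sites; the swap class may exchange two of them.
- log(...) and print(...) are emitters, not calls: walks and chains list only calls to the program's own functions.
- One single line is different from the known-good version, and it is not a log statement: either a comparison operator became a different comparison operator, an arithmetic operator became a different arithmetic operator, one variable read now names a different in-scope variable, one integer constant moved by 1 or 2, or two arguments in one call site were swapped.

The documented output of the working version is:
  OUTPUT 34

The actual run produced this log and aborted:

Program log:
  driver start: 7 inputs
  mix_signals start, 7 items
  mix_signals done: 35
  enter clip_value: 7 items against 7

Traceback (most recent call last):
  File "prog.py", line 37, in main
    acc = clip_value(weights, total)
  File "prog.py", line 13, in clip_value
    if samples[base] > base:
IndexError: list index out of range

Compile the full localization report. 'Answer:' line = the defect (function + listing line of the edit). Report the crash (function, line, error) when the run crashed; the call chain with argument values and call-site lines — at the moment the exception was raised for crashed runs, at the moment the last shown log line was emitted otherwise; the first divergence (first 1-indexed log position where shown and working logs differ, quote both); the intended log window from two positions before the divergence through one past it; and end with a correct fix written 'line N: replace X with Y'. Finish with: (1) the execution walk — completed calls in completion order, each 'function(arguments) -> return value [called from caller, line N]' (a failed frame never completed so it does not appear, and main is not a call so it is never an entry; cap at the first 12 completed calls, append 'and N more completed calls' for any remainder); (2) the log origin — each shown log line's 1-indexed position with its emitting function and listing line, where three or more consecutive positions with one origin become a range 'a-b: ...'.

Answer: the defect is in clip_value at line 13.
The tell: The shown log is a 4-line prefix of the intended one, whose next entry is 'clip_value returns 1'.
Crash: clip_value, line 13, IndexError.
Call chain: main -> clip_value([4, 7, 6, 2, 2, 9, 5], 7) (called at line 37).
First divergence: position 5 — after 4 matching lines the faulty run goes silent; intended next line 'clip_value returns 1'.
Intended log window:
  3: mix_signals done: 35
  4: enter clip_value: 7 items against 7
  5: clip_value returns 1
  6: combined inputs 35 / 1
Execution walk:
  mix_signals([4, 7, 6, 2, 2, 9, 5]) -> 35  [called from main, line 36]
Origin of each log line:
  1: logged in main at line 35
  2: logged in mix_signals at line 2
  3: logged in mix_signals at line 6
  4: logged in clip_value at line 10
A correct fix: line 13: replace `samples[base]` with `samples[mid]`.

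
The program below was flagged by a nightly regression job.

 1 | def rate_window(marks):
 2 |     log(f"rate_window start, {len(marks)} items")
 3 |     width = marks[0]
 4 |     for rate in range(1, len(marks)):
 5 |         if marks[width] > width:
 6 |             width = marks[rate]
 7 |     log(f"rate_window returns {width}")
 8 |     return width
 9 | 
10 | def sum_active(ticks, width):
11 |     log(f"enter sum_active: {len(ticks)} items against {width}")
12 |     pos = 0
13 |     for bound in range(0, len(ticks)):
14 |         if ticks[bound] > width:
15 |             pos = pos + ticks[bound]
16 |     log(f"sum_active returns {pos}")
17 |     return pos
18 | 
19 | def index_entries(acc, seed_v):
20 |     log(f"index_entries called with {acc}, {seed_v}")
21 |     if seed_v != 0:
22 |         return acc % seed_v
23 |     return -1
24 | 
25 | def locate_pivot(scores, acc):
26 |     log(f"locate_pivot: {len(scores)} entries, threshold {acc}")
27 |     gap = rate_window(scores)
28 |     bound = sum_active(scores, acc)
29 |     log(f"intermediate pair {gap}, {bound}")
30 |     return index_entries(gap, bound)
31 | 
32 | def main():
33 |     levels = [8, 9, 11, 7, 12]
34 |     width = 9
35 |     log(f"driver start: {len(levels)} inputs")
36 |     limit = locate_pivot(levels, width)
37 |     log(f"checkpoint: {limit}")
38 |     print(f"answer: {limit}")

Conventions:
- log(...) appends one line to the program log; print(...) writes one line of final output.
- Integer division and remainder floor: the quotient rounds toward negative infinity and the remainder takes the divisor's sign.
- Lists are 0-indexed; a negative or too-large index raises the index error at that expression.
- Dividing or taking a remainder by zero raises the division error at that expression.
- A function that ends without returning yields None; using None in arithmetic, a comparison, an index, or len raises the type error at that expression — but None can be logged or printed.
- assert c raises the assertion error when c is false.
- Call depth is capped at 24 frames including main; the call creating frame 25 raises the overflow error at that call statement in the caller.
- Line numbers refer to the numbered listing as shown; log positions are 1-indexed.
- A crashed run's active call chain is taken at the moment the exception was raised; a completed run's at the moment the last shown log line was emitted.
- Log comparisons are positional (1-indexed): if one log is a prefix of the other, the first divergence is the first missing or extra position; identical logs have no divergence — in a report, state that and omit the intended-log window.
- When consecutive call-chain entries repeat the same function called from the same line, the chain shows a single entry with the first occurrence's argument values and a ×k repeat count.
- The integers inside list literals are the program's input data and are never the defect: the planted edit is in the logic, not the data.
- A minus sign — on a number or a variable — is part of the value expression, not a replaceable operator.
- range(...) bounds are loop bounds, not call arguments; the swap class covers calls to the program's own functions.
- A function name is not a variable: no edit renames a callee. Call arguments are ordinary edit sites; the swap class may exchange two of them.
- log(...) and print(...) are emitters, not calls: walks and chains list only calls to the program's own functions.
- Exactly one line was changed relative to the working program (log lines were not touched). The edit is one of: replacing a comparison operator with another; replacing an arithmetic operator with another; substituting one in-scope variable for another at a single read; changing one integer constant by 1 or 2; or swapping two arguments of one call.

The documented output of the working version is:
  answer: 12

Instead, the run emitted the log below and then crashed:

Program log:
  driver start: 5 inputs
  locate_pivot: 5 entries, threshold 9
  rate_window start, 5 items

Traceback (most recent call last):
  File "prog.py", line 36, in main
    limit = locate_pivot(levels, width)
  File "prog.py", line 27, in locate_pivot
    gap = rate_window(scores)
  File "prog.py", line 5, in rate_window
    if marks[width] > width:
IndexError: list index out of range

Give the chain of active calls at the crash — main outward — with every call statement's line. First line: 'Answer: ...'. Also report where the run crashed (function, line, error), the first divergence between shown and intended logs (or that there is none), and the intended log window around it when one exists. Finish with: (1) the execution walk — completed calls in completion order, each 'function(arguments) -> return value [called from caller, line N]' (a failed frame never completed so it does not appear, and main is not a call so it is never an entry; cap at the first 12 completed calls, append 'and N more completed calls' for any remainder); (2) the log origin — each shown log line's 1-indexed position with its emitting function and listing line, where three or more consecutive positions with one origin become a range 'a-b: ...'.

Answer: main -> locate_pivot (called at line 36) -> rate_window (called at line 27).
The tell: A complete run would log 'rate_window returns 12' next, but this one stopped at 3 lines.
Crash: rate_window, line 5, IndexError.
First divergence: position 4 — after 3 matching lines the faulty run goes silent; intended next line 'rate_window returns 12'.
Intended log window:
  2: locate_pivot: 5 entries, threshold 9
  3: rate_window start, 5 items
  4: rate_window returns 12
  5: enter sum_active: 5 items against 9
Execution walk:
  (no call completed)
Log origin:
  1: logged in main at line 35
  2: logged in locate_pivot at line 26
  3: logged in rate_window at line 2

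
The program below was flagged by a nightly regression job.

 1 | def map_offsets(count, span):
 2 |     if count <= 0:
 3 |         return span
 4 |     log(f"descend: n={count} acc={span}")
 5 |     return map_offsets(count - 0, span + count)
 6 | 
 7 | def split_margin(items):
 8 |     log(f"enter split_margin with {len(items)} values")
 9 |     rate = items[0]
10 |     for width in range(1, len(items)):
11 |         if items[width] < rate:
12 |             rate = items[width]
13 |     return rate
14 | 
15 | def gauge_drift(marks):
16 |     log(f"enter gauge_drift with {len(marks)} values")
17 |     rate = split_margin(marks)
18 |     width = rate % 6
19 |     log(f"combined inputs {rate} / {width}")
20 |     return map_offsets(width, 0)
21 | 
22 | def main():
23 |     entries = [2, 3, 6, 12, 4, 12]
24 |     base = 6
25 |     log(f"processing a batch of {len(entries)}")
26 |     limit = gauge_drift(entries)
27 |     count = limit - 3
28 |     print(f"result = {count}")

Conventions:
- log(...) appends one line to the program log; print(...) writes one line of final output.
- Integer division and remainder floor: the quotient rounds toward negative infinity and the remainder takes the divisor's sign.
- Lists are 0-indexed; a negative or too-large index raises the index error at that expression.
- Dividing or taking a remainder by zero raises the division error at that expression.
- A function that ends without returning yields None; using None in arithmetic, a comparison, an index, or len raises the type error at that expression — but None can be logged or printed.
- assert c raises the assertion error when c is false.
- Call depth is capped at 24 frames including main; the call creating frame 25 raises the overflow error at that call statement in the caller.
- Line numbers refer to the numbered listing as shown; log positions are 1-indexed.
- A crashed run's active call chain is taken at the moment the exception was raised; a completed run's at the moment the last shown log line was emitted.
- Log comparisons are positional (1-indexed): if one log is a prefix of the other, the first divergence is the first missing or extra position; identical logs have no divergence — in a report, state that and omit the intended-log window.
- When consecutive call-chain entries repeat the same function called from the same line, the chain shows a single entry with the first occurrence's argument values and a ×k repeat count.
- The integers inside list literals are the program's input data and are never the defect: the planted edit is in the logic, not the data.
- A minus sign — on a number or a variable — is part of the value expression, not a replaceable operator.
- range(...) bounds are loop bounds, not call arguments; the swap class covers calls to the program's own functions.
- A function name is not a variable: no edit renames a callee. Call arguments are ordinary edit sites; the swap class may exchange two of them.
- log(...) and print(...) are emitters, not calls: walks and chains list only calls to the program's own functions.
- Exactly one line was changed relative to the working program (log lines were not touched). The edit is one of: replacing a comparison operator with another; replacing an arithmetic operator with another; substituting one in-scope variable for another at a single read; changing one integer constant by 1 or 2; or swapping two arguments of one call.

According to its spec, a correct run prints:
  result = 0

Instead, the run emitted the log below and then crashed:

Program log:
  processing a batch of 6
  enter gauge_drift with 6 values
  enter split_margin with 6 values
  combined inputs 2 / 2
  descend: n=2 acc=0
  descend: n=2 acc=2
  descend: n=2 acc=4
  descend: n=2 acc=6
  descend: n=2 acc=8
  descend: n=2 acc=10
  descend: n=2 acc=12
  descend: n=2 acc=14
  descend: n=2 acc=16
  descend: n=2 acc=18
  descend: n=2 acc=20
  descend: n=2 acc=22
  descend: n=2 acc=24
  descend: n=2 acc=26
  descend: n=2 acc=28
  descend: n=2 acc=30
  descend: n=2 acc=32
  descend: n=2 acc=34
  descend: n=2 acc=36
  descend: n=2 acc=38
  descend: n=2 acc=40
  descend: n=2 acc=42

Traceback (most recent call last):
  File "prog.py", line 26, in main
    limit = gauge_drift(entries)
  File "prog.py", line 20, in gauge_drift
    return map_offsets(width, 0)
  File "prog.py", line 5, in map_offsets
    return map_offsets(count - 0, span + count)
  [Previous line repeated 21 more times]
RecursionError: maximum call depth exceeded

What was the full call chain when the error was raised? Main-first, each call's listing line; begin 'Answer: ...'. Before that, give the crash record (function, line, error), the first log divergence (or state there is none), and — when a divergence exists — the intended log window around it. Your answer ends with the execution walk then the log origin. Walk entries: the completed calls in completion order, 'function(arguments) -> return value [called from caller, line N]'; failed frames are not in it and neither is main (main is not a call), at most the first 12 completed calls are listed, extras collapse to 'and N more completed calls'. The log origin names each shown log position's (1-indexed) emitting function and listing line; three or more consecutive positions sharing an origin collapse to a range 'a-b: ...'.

Answer: main -> gauge_drift (called at line 26) -> map_offsets (called at line 20) -> map_offsets (called at line 5) ×21.
Key observation: Log line 6 is where behavior first shows: 'descend: n=2 acc=2' appears instead of 'descend: n=1 acc=2'.
Crash: map_offsets, line 5, RecursionError.
First divergence: at position 6 the run shows 'descend: n=2 acc=2' where the working version logs 'descend: n=1 acc=2'.
Intended log window:
  4: combined inputs 2 / 2
  5: descend: n=2 acc=0
  6: descend: n=1 acc=2
Execution walk:
  split_margin([2, 3, 6, 12, 4, 12]) -> 2  [called from gauge_drift, line 17]
Origin of each log line:
  1: emitted by main (line 25)
  2: emitted by gauge_drift (line 16)
  3: emitted by split_margin (line 8)
  4: emitted by gauge_drift (line 19)
  5-26: emitted by map_offsets (line 4)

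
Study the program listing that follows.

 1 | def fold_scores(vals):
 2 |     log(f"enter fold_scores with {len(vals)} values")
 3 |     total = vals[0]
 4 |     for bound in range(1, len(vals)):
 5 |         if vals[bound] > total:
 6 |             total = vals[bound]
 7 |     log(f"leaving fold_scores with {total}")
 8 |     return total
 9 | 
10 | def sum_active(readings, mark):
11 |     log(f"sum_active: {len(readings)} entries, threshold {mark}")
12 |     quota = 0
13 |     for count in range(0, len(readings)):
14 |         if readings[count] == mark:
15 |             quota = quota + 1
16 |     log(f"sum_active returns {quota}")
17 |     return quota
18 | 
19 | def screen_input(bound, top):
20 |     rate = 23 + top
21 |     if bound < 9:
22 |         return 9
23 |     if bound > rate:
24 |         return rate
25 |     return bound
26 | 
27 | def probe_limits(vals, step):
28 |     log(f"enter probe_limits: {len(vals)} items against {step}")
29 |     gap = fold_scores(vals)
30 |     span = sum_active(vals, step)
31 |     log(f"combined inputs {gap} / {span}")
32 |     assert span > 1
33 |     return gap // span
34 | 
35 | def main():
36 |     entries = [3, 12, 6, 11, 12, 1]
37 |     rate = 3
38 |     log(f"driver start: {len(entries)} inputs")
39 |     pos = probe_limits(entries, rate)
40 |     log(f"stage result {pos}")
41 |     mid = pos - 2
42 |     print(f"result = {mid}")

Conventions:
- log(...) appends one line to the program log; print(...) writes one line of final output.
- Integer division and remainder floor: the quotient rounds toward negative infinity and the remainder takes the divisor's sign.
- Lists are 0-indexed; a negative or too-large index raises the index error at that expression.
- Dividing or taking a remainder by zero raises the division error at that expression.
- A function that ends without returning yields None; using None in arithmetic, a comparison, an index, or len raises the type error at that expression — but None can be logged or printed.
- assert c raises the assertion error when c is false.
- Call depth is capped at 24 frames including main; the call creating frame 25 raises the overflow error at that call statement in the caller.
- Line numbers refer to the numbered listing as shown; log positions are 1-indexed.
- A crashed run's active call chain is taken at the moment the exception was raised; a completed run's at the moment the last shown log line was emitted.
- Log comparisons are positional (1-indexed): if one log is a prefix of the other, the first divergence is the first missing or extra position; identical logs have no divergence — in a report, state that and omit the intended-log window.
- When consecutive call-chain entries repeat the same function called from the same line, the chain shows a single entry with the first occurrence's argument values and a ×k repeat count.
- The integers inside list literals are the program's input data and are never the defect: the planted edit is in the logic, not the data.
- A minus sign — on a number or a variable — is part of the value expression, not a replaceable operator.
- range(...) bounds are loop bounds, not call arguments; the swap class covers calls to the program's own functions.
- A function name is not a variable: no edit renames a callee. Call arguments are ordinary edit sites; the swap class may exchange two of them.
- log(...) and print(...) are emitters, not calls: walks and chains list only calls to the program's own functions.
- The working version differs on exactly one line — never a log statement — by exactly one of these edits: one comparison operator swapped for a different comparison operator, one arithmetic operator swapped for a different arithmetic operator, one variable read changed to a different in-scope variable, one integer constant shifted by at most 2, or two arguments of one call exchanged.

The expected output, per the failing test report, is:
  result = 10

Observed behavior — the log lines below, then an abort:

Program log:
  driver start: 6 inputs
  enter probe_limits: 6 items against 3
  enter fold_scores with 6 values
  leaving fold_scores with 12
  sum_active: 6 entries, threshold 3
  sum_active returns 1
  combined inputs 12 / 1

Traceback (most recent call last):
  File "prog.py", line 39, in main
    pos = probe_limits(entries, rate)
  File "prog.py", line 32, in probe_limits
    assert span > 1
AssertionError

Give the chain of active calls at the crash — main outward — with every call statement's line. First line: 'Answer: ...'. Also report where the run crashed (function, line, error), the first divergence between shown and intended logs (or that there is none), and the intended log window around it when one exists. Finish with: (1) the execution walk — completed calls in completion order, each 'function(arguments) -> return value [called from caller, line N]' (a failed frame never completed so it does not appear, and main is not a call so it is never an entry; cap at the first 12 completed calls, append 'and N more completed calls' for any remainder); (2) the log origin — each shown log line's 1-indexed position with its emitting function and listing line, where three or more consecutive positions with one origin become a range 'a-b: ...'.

Answer: main -> probe_limits (called at line 39).
Key fact: A complete run would log 'stage result 12' next, but this one stopped at 7 lines.
Crash: probe_limits, line 32, AssertionError.
First divergence: position 8; the shown log stops at 7 lines while the working version next logs 'stage result 12'.
Intended log window:
  6: sum_active returns 1
  7: combined inputs 12 / 1
  8: stage result 12
Execution walk:
  fold_scores([3, 12, 6, 11, 12, 1]) -> 12  [called from probe_limits, line 29]
  sum_active([3, 12, 6, 11, 12, 1], 3) -> 1  [called from probe_limits, line 30]
Log origin:
  1: from main, line 38
  2: from probe_limits, line 28
  3: from fold_scores, line 2
  4: from fold_scores, line 7
  5: from sum_active, line 11
  6: from sum_active, line 16
  7: from probe_limits, line 31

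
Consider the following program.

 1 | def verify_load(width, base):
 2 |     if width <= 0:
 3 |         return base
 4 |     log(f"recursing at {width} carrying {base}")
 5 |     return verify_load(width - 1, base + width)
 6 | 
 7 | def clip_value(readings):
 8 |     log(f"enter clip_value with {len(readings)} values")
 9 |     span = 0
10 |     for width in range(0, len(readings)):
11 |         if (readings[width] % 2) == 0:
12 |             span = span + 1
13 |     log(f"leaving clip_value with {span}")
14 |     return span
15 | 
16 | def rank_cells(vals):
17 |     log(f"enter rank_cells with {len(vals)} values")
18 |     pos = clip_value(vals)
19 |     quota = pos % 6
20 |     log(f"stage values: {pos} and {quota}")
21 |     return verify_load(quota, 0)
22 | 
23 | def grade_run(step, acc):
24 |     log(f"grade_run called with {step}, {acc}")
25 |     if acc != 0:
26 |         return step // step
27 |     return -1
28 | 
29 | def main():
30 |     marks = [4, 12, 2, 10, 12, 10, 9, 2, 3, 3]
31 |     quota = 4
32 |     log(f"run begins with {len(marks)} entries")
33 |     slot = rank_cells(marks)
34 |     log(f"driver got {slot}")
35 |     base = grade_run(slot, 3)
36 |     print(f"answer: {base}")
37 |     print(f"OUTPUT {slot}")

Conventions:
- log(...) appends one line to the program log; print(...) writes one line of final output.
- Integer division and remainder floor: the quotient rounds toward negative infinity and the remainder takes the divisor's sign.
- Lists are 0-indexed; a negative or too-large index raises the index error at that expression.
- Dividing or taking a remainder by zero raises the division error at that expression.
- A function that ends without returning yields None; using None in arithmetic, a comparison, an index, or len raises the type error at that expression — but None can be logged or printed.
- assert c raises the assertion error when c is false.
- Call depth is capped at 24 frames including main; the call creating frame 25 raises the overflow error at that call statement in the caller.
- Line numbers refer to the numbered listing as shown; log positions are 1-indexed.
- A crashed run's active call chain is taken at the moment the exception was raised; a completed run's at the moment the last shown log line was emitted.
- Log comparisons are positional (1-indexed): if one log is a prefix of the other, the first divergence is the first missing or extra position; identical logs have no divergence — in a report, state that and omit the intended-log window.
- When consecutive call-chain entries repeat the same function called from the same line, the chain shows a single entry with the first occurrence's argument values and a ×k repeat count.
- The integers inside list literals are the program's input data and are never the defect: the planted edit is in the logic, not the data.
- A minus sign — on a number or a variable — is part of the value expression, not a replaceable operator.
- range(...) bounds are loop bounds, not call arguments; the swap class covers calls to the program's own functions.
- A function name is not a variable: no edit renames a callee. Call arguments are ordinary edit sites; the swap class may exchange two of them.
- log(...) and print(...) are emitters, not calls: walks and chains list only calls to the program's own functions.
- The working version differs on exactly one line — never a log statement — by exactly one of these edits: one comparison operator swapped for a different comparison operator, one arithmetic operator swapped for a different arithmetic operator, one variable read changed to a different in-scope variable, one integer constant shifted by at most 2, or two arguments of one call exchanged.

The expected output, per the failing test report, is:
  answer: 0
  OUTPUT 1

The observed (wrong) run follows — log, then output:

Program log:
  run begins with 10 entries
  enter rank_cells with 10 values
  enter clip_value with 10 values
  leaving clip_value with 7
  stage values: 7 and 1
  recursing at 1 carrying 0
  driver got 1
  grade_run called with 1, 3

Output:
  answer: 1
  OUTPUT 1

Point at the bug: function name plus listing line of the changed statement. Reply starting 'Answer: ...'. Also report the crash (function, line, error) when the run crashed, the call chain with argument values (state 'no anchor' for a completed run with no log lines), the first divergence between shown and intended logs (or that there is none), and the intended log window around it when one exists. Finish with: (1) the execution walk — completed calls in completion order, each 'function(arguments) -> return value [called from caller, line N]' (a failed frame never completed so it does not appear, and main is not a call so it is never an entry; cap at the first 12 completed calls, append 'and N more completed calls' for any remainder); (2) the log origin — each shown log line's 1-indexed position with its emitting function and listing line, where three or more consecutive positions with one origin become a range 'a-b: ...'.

Answer: the defect is in grade_run at line 26.
Key fact: The two runs log identically and part ways only at the printed values.
Call chain: main -> grade_run(1, 3) (called at line 35).
First divergence: none — the logs agree in full.
Execution walk:
  clip_value([4, 12, 2, 10, 12, 10, 9, 2, 3, 3]) -> 7  [called from rank_cells, line 18]
  verify_load(0, 1) -> 1  [called from verify_load, line 5]
  verify_load(1, 0) -> 1  [called from rank_cells, line 21]
  rank_cells([4, 12, 2, 10, 12, 10, 9, 2, 3, 3]) -> 1  [called from main, line 33]
  grade_run(1, 3) -> 1  [called from main, line 35]
Log origin:
  1: emitted by main (line 32)
  2: emitted by rank_cells (line 17)
  3: emitted by clip_value (line 8)
  4: emitted by clip_value (line 13)
  5: emitted by rank_cells (line 20)
  6: emitted by verify_load (line 4)
  7: emitted by main (line 34)
  8: emitted by grade_run (line 24)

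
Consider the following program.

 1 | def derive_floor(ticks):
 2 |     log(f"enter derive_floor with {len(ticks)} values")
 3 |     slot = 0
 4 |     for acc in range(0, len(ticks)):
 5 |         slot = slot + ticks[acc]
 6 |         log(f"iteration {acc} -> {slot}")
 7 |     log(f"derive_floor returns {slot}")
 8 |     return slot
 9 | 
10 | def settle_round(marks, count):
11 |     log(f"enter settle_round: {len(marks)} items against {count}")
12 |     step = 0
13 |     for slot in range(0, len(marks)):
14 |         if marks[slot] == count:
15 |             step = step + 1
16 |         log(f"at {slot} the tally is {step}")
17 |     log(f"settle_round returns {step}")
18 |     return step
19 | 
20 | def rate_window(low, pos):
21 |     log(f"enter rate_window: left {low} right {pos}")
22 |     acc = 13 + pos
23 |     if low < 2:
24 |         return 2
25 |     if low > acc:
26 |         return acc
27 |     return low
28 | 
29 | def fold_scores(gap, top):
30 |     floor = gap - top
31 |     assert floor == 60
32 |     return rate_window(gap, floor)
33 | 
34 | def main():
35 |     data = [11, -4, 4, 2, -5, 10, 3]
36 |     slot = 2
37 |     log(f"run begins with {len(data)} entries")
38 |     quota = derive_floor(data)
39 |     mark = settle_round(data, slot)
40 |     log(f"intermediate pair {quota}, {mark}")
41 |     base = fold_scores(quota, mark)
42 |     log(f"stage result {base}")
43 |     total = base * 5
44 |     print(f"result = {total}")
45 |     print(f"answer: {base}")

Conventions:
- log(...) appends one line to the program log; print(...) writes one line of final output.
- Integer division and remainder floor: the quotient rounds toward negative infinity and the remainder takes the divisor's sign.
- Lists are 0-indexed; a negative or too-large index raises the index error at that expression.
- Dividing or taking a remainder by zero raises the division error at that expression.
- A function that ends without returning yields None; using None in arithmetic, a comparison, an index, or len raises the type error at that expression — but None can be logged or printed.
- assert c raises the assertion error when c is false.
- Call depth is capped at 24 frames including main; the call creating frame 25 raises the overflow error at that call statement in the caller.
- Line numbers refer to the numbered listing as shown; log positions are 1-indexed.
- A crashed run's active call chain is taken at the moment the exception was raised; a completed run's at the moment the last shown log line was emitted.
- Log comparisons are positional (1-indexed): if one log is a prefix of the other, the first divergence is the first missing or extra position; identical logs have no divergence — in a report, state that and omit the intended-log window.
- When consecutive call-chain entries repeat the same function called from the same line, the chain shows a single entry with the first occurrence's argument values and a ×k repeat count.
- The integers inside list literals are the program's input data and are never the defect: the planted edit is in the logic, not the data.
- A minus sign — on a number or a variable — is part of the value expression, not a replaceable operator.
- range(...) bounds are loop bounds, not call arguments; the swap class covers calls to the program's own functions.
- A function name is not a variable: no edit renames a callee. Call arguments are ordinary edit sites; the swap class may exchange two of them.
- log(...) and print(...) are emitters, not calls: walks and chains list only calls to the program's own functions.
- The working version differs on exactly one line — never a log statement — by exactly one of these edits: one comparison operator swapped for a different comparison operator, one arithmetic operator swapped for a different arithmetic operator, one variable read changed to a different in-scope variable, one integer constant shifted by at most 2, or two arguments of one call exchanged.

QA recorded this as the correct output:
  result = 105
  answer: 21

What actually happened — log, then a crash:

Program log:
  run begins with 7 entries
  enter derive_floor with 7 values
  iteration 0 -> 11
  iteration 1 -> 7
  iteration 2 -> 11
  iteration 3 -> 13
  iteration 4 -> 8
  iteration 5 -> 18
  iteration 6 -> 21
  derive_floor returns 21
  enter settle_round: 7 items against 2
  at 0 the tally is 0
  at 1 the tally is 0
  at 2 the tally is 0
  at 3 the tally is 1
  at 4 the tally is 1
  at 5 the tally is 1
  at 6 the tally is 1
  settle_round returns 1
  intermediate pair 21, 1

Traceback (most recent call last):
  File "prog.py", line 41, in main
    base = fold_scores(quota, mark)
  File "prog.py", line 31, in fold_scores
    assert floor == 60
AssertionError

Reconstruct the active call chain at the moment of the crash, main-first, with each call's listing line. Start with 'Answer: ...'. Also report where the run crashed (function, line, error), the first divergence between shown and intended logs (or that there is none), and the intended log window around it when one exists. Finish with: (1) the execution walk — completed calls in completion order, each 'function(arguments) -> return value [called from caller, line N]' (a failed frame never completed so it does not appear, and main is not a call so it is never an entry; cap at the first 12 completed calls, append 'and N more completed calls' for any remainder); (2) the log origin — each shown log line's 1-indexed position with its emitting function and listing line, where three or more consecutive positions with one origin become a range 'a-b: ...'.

Answer: main -> fold_scores (called at line 41).
Core observation: The shown log is a 20-line prefix of the intended one, whose next entry is 'enter rate_window: left 21 right 20'.
Crash: fold_scores, line 31, AssertionError.
First divergence: position 21 — after 20 matching lines the faulty run goes silent; intended next line 'enter rate_window: left 21 right 20'.
Intended log window:
  19: settle_round returns 1
  20: intermediate pair 21, 1
  21: enter rate_window: left 21 right 20
  22: stage result 21
Execution walk:
  derive_floor([11, -4, 4, 2, -5, 10, 3]) -> 21  [called from main, line 38]
  settle_round([11, -4, 4, 2, -5, 10, 3], 2) -> 1  [called from main, line 39]
Log line origins:
  1: logged in main at line 37
  2: logged in derive_floor at line 2
  3-9: logged in derive_floor at line 6
  10: logged in derive_floor at line 7
  11: logged in settle_round at line 11
  12-18: logged in settle_round at line 16
  19: logged in settle_round at line 17
  20: logged in main at line 40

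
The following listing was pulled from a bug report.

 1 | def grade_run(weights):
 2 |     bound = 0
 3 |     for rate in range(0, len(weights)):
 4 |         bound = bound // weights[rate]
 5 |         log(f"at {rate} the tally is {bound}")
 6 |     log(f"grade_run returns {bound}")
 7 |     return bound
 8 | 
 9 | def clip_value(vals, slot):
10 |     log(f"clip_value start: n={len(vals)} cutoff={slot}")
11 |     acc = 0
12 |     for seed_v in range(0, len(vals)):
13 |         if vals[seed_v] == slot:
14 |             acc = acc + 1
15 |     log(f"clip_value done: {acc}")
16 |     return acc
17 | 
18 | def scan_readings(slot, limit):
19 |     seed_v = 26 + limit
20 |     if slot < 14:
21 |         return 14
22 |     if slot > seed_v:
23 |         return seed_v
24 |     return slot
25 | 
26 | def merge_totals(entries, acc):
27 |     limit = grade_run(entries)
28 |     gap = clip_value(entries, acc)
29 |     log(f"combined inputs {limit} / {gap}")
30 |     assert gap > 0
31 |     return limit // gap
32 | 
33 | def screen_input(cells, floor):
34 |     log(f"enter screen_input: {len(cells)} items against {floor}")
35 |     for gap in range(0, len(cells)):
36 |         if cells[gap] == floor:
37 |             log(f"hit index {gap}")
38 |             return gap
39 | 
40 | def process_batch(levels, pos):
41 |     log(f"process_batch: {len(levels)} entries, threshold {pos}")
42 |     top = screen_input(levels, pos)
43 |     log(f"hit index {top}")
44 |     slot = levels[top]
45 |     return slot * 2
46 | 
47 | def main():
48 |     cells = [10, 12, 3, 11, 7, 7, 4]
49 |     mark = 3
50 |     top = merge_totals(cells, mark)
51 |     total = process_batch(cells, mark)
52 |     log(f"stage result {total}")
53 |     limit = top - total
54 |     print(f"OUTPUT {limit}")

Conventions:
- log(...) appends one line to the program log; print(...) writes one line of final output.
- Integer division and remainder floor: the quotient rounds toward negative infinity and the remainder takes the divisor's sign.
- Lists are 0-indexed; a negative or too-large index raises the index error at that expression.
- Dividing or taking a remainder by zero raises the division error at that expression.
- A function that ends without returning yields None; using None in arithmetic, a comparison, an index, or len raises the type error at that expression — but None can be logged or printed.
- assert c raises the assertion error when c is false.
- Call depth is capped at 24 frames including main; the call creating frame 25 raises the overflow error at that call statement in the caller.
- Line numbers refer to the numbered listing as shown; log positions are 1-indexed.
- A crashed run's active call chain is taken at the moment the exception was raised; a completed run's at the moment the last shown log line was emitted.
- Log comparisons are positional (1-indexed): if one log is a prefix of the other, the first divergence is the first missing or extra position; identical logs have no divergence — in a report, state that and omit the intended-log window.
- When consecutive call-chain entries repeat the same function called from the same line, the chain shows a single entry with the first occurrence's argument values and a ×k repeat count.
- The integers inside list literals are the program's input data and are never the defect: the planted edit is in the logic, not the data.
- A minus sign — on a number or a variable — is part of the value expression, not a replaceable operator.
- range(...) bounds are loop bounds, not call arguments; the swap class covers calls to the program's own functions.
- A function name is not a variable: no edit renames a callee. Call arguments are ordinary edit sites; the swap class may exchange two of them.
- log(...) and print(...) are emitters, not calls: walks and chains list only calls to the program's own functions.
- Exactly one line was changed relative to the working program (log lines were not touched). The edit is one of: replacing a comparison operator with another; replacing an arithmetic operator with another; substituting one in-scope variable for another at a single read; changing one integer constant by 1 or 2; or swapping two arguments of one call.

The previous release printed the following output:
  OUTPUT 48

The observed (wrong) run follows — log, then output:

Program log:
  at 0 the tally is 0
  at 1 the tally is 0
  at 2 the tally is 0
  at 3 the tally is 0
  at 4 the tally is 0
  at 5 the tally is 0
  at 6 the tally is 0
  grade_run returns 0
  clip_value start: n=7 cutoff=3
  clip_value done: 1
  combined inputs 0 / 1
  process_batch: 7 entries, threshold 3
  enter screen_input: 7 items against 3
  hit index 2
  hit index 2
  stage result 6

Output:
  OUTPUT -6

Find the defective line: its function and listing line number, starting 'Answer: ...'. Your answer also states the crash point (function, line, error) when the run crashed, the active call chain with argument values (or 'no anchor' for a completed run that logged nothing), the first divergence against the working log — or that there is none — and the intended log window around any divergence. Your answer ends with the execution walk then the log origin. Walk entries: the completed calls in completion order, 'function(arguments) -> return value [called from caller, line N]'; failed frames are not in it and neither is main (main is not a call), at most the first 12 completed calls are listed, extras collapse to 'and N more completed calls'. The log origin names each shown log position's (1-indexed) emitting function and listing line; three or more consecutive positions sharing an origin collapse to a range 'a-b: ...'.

Answer: the defect is in grade_run at line 4.
Key fact: Everything matches until log position 1, which reads 'at 0 the tally is 0' in place of 'at 0 the tally is 10'.
Call chain: main.
First divergence: position 1 — the shown line 'at 0 the tally is 0' should read 'at 0 the tally is 10'.
Intended log window:
  1: at 0 the tally is 10
  2: at 1 the tally is 22
Execution walk:
  grade_run([10, 12, 3, 11, 7, 7, 4]) -> 0  [called from merge_totals, line 27]
  clip_value([10, 12, 3, 11, 7, 7, 4], 3) -> 1  [called from merge_totals, line 28]
  merge_totals([10, 12, 3, 11, 7, 7, 4], 3) -> 0  [called from main, line 50]
  screen_input([10, 12, 3, 11, 7, 7, 4], 3) -> 2  [called from process_batch, line 42]
  process_batch([10, 12, 3, 11, 7, 7, 4], 3) -> 6  [called from main, line 51]
Log line origins:
  1-7: logged in grade_run at line 5
  8: logged in grade_run at line 6
  9: logged in clip_value at line 10
  10: logged in clip_value at line 15
  11: logged in merge_totals at line 29
  12: logged in process_batch at line 41
  13: logged in screen_input at line 34
  14: logged in screen_input at line 37
  15: logged in process_batch at line 43
  16: logged in main at line 52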